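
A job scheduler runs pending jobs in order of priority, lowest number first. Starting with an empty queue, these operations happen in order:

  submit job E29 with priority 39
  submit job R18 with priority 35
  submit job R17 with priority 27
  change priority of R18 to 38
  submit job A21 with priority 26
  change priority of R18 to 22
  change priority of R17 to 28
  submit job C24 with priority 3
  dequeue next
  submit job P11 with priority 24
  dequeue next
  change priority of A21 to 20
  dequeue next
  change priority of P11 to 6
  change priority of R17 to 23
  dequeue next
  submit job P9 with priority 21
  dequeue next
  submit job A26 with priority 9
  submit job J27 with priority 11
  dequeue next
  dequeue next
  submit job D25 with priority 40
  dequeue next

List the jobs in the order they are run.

add E29 (priority 39) → {E29:39}
add R18 (priority 35) → {R18:35, E29:39}
add R17 (priority 27) → {R17:27, R18:35, E29:39}
update R18 to priority 38 → {R17:27, R18:38, E29:39}
add A21 (priority 26) → {A21:26, R17:27, R18:38, E29:39}
update R18 to priority 22 → {R18:22, A21:26, R17:27, E29:39}
update R17 to priority 28 → {R18:22, A21:26, R17:28, E29:39}
add C24 (priority 3) → {C24:3, R18:22, A21:26, R17:28, E29:39}
dequeue next → C24; now {R18:22, A21:26, R17:28, E29:39}
add P11 (priority 24) → {R18:22, P11:24, A21:26, R17:28, E29:39}
dequeue next → R18; now {P11:24, A21:26, R17:28, E29:39}
update A21 to priority 20 → {A21:20, P11:24, R17:28, E29:39}
dequeue next → A21; now {P11:24, R17:28, E29:39}
update P11 to priority 6 → {P11:6, R17:28, E29:39}
update R17 to priority 23 → {P11:6, R17:23, E29:39}
dequeue next → P11; now {R17:23, E29:39}
add P9 (priority 21) → {P9:21, R17:23, E29:39}
dequeue next → P9; now {R17:23, E29:39}
add A26 (priority 9) → {A26:9, R17:23, E29:39}
add J27 (priority 11) → {A26:9, J27:11, R17:23, E29:39}
dequeue next → A26; now {J27:11, R17:23, E29:39}
dequeue next → J27; now {R17:23, E29:39}
add D25 (priority 40) → {R17:23, E29:39, D25:40}
dequeue next → R17; now {E29:39, D25:40}

C24, R18, A21, P11, P9, A26, J27, R17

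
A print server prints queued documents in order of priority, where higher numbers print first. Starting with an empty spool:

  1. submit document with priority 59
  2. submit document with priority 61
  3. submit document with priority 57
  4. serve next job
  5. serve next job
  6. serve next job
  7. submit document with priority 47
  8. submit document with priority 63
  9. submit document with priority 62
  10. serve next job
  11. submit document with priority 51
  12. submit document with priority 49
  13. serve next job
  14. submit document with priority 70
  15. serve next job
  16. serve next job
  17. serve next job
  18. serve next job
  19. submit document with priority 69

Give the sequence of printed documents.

insert 59 → {59}
insert 61 → {61, 59}
insert 57 → {61, 59, 57}
serve next job → 61; now {59, 57}
serve next job → 59; now {57}
serve next job → 57; now {}
insert 47 → {47}
insert 63 → {63, 47}
insert 62 → {63, 62, 47}
serve next job → 63; now {62, 47}
insert 51 → {62, 51, 47}
insert 49 → {62, 51, 49, 47}
serve next job → 62; now {51, 49, 47}
insert 70 → {70, 51, 49, 47}
serve next job → 70; now {51, 49, 47}
serve next job → 51; now {49, 47}
serve next job → 49; now {47}
serve next job → 47; now {}
insert 69 → {69}

61, 59, 57, 63, 62, 70, 51, 49, 47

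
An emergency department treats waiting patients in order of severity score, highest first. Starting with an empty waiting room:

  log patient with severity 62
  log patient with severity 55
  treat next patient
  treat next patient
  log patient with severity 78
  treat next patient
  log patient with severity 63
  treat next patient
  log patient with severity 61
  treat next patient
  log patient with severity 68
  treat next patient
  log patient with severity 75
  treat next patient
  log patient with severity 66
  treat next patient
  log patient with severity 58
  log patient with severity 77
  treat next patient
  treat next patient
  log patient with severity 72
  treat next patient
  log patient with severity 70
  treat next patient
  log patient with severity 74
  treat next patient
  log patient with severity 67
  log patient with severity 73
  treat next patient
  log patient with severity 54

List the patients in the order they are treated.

62 → 55 → 78 → 63 → 61 → 68 → 75 → 66 → 77 → 58 → 72 → 70 → 74 → 73

insert 62 → {62}
insert 55 → {62, 55}
treat next patient → 62; now {55}
treat next patient → 55; now {}
insert 78 → {78}
treat next patient → 78; now {}
insert 63 → {63}
treat next patient → 63; now {}
insert 61 → {61}
treat next patient → 61; now {}
insert 68 → {68}
treat next patient → 68; now {}
insert 75 → {75}
treat next patient → 75; now {}
insert 66 → {66}
treat next patient → 66; now {}
insert 58 → {58}
insert 77 → {77, 58}
treat next patient → 77; now {58}
treat next patient → 58; now {}
insert 72 → {72}
treat next patient → 72; now {}
insert 70 → {70}
treat next patient → 70; now {}
insert 74 → {74}
treat next patient → 74; now {}
insert 67 → {67}
insert 73 → {73, 67}
treat next patient → 73; now {67}
insert 54 → {67, 54}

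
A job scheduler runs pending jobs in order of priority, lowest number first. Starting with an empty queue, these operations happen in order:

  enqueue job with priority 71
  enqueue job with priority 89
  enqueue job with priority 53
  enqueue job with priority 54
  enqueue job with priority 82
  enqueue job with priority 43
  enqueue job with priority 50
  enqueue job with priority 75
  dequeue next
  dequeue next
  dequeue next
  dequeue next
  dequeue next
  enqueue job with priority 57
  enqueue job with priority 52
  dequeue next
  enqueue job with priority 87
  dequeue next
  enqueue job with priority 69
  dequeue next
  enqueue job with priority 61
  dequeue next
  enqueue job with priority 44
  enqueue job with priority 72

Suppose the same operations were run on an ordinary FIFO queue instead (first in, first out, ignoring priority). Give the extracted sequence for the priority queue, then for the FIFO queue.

priority queue: [43, 50, 53, 54, 71, 52, 57, 69, 61]; FIFO queue: 71, 89, 53, 54, 82, 43, 50, 75, 57

insert 71 → {71}
insert 89 → {71, 89}
insert 53 → {53, 71, 89}
insert 54 → {53, 54, 71, 89}
insert 82 → {53, 54, 71, 82, 89}
insert 43 → {43, 53, 54, 71, 82, 89}
insert 50 → {43, 50, 53, 54, 71, 82, 89}
insert 75 → {43, 50, 53, 54, 71, 75, 82, 89}
dequeue next → 43; now {50, 53, 54, 71, 75, 82, 89}
dequeue next → 50; now {53, 54, 71, 75, 82, 89}
dequeue next → 53; now {54, 71, 75, 82, 89}
dequeue next → 54; now {71, 75, 82, 89}
dequeue next → 71; now {75, 82, 89}
insert 57 → {57, 75, 82, 89}
insert 52 → {52, 57, 75, 82, 89}
dequeue next → 52; now {57, 75, 82, 89}
insert 87 → {57, 75, 82, 87, 89}
dequeue next → 57; now {75, 82, 87, 89}
insert 69 → {69, 75, 82, 87, 89}
dequeue next → 69; now {75, 82, 87, 89}
insert 61 → {61, 75, 82, 87, 89}
dequeue next → 61; now {75, 82, 87, 89}
insert 44 → {44, 75, 82, 87, 89}
insert 72 → {44, 72, 75, 82, 87, 89}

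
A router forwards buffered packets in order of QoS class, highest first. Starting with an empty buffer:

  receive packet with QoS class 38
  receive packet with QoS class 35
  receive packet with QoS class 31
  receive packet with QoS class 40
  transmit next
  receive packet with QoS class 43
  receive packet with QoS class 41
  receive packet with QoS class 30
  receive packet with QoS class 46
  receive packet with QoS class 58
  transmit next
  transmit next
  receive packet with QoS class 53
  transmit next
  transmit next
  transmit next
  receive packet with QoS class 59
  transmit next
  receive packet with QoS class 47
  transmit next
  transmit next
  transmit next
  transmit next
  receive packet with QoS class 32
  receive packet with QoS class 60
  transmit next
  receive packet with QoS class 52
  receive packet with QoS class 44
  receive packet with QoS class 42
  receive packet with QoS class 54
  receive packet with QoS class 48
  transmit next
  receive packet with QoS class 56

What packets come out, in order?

insert 38 → {38}
insert 35 → {38, 35}
insert 31 → {38, 35, 31}
insert 40 → {40, 38, 35, 31}
transmit next → 40; now {38, 35, 31}
insert 43 → {43, 38, 35, 31}
insert 41 → {43, 41, 38, 35, 31}
insert 30 → {43, 41, 38, 35, 31, 30}
insert 46 → {46, 43, 41, 38, 35, 31, 30}
insert 58 → {58, 46, 43, 41, 38, 35, 31, 30}
transmit next → 58; now {46, 43, 41, 38, 35, 31, 30}
transmit next → 46; now {43, 41, 38, 35, 31, 30}
insert 53 → {53, 43, 41, 38, 35, 31, 30}
transmit next → 53; now {43, 41, 38, 35, 31, 30}
transmit next → 43; now {41, 38, 35, 31, 30}
transmit next → 41; now {38, 35, 31, 30}
insert 59 → {59, 38, 35, 31, 30}
transmit next → 59; now {38, 35, 31, 30}
insert 47 → {47, 38, 35, 31, 30}
transmit next → 47; now {38, 35, 31, 30}
transmit next → 38; now {35, 31, 30}
transmit next → 35; now {31, 30}
transmit next → 31; now {30}
insert 32 → {32, 30}
insert 60 → {60, 32, 30}
transmit next → 60; now {32, 30}
insert 52 → {52, 32, 30}
insert 44 → {52, 44, 32, 30}
insert 42 → {52, 44, 42, 32, 30}
insert 54 → {54, 52, 44, 42, 32, 30}
insert 48 → {54, 52, 48, 44, 42, 32, 30}
transmit next → 54; now {52, 48, 44, 42, 32, 30}
insert 56 → {56, 52, 48, 44, 42, 32, 30}

[40, 58, 46, 53, 43, 41, 59, 47, 38, 35, 31, 60, 54]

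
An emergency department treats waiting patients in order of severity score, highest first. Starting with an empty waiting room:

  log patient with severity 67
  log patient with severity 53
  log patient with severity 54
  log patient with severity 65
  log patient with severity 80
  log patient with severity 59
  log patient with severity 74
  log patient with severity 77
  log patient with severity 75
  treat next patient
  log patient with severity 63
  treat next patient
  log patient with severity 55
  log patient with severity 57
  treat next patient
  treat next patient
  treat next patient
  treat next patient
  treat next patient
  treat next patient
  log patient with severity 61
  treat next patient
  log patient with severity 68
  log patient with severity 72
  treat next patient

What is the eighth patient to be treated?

insert 67 → {67}
insert 53 → {67, 53}
insert 54 → {67, 54, 53}
insert 65 → {67, 65, 54, 53}
insert 80 → {80, 67, 65, 54, 53}
insert 59 → {80, 67, 65, 59, 54, 53}
insert 74 → {80, 74, 67, 65, 59, 54, 53}
insert 77 → {80, 77, 74, 67, 65, 59, 54, 53}
insert 75 → {80, 77, 75, 74, 67, 65, 59, 54, 53}
treat next patient → 80; now {77, 75, 74, 67, 65, 59, 54, 53}
insert 63 → {77, 75, 74, 67, 65, 63, 59, 54, 53}
treat next patient → 77; now {75, 74, 67, 65, 63, 59, 54, 53}
insert 55 → {75, 74, 67, 65, 63, 59, 55, 54, 53}
insert 57 → {75, 74, 67, 65, 63, 59, 57, 55, 54, 53}
treat next patient → 75; now {74, 67, 65, 63, 59, 57, 55, 54, 53}
treat next patient → 74; now {67, 65, 63, 59, 57, 55, 54, 53}
treat next patient → 67; now {65, 63, 59, 57, 55, 54, 53}
treat next patient → 65; now {63, 59, 57, 55, 54, 53}
treat next patient → 63; now {59, 57, 55, 54, 53}
treat next patient → 59; now {57, 55, 54, 53}
insert 61 → {61, 57, 55, 54, 53}
treat next patient → 61; now {57, 55, 54, 53}
insert 68 → {68, 57, 55, 54, 53}
insert 72 → {72, 68, 57, 55, 54, 53}
treat next patient → 72; now {68, 57, 55, 54, 53}

59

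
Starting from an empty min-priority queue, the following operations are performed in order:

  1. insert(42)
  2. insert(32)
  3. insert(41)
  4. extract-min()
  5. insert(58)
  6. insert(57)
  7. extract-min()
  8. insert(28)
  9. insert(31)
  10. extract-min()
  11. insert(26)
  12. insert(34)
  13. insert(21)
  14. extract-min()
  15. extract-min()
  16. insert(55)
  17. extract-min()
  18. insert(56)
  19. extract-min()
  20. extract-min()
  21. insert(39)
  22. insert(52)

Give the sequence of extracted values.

insert 42 → {42}
insert 32 → {32, 42}
insert 41 → {32, 41, 42}
extract-min → 32; now {41, 42}
insert 58 → {41, 42, 58}
insert 57 → {41, 42, 57, 58}
extract-min → 41; now {42, 57, 58}
insert 28 → {28, 42, 57, 58}
insert 31 → {28, 31, 42, 57, 58}
extract-min → 28; now {31, 42, 57, 58}
insert 26 → {26, 31, 42, 57, 58}
insert 34 → {26, 31, 34, 42, 57, 58}
insert 21 → {21, 26, 31, 34, 42, 57, 58}
extract-min → 21; now {26, 31, 34, 42, 57, 58}
extract-min → 26; now {31, 34, 42, 57, 58}
insert 55 → {31, 34, 42, 55, 57, 58}
extract-min → 31; now {34, 42, 55, 57, 58}
insert 56 → {34, 42, 55, 56, 57, 58}
extract-min → 34; now {42, 55, 56, 57, 58}
extract-min → 42; now {55, 56, 57, 58}
insert 39 → {39, 55, 56, 57, 58}
insert 52 → {39, 52, 55, 56, 57, 58}

[32, 41, 28, 21, 26, 31, 34, 42]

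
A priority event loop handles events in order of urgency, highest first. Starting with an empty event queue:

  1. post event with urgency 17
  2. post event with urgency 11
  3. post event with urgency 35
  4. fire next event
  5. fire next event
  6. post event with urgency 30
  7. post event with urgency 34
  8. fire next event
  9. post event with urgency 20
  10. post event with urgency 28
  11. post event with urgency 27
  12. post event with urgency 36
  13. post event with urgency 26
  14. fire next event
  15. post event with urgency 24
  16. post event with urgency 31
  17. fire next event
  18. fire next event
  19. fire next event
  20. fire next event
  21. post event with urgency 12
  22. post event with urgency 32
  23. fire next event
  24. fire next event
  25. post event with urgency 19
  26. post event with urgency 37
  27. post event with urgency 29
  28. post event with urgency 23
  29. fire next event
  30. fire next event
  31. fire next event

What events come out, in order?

35, 17, 34, 36, 31, 30, 28, 27, 32, 26, 37, 29, 24

insert 17 → {17}
insert 11 → {17, 11}
insert 35 → {35, 17, 11}
fire next event → 35; now {17, 11}
fire next event → 17; now {11}
insert 30 → {30, 11}
insert 34 → {34, 30, 11}
fire next event → 34; now {30, 11}
insert 20 → {30, 20, 11}
insert 28 → {30, 28, 20, 11}
insert 27 → {30, 28, 27, 20, 11}
insert 36 → {36, 30, 28, 27, 20, 11}
insert 26 → {36, 30, 28, 27, 26, 20, 11}
fire next event → 36; now {30, 28, 27, 26, 20, 11}
insert 24 → {30, 28, 27, 26, 24, 20, 11}
insert 31 → {31, 30, 28, 27, 26, 24, 20, 11}
fire next event → 31; now {30, 28, 27, 26, 24, 20, 11}
fire next event → 30; now {28, 27, 26, 24, 20, 11}
fire next event → 28; now {27, 26, 24, 20, 11}
fire next event → 27; now {26, 24, 20, 11}
insert 12 → {26, 24, 20, 12, 11}
insert 32 → {32, 26, 24, 20, 12, 11}
fire next event → 32; now {26, 24, 20, 12, 11}
fire next event → 26; now {24, 20, 12, 11}
insert 19 → {24, 20, 19, 12, 11}
insert 37 → {37, 24, 20, 19, 12, 11}
insert 29 → {37, 29, 24, 20, 19, 12, 11}
insert 23 → {37, 29, 24, 23, 20, 19, 12, 11}
fire next event → 37; now {29, 24, 23, 20, 19, 12, 11}
fire next event → 29; now {24, 23, 20, 19, 12, 11}
fire next event → 24; now {23, 20, 19, 12, 11}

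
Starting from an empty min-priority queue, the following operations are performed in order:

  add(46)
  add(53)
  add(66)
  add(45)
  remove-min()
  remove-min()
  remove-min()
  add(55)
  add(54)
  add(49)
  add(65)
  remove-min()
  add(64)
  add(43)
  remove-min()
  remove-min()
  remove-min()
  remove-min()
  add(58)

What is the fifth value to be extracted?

43

insert 46 → {46}
insert 53 → {46, 53}
insert 66 → {46, 53, 66}
insert 45 → {45, 46, 53, 66}
remove-min → 45; now {46, 53, 66}
remove-min → 46; now {53, 66}
remove-min → 53; now {66}
insert 55 → {55, 66}
insert 54 → {54, 55, 66}
insert 49 → {49, 54, 55, 66}
insert 65 → {49, 54, 55, 65, 66}
remove-min → 49; now {54, 55, 65, 66}
insert 64 → {54, 55, 64, 65, 66}
insert 43 → {43, 54, 55, 64, 65, 66}
remove-min → 43; now {54, 55, 64, 65, 66}
remove-min → 54; now {55, 64, 65, 66}
remove-min → 55; now {64, 65, 66}
remove-min → 64; now {65, 66}
insert 58 → {58, 65, 66}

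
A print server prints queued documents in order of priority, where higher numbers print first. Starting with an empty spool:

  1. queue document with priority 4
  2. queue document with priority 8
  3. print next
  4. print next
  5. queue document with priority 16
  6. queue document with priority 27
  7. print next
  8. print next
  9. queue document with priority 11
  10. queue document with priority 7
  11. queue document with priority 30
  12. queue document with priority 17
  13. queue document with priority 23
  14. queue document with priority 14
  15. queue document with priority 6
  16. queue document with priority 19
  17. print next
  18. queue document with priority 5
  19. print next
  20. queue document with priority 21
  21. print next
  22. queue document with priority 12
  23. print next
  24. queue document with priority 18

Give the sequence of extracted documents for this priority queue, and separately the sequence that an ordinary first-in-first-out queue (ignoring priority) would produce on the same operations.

priority queue: 8 → 4 → 27 → 16 → 30 → 23 → 21 → 19; FIFO queue: [4, 8, 16, 27, 11, 7, 30, 17]

insert 4 → {4}
insert 8 → {8, 4}
print next → 8; now {4}
print next → 4; now {}
insert 16 → {16}
insert 27 → {27, 16}
print next → 27; now {16}
print next → 16; now {}
insert 11 → {11}
insert 7 → {11, 7}
insert 30 → {30, 11, 7}
insert 17 → {30, 17, 11, 7}
insert 23 → {30, 23, 17, 11, 7}
insert 14 → {30, 23, 17, 14, 11, 7}
insert 6 → {30, 23, 17, 14, 11, 7, 6}
insert 19 → {30, 23, 19, 17, 14, 11, 7, 6}
print next → 30; now {23, 19, 17, 14, 11, 7, 6}
insert 5 → {23, 19, 17, 14, 11, 7, 6, 5}
print next → 23; now {19, 17, 14, 11, 7, 6, 5}
insert 21 → {21, 19, 17, 14, 11, 7, 6, 5}
print next → 21; now {19, 17, 14, 11, 7, 6, 5}
insert 12 → {19, 17, 14, 12, 11, 7, 6, 5}
print next → 19; now {17, 14, 12, 11, 7, 6, 5}
insert 18 → {18, 17, 14, 12, 11, 7, 6, 5}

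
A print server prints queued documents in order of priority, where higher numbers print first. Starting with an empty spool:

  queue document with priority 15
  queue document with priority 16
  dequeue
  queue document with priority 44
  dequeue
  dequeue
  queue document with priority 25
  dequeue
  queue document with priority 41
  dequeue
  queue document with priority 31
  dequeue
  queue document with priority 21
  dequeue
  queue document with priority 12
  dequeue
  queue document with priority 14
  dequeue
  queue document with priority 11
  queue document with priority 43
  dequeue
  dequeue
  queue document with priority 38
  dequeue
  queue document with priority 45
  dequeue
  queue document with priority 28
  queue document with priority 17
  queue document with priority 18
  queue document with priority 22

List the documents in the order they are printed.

16, 44, 15, 25, 41, 31, 21, 12, 14, 43, 11, 38, 45

insert 15 → {15}
insert 16 → {16, 15}
dequeue → 16; now {15}
insert 44 → {44, 15}
dequeue → 44; now {15}
dequeue → 15; now {}
insert 25 → {25}
dequeue → 25; now {}
insert 41 → {41}
dequeue → 41; now {}
insert 31 → {31}
dequeue → 31; now {}
insert 21 → {21}
dequeue → 21; now {}
insert 12 → {12}
dequeue → 12; now {}
insert 14 → {14}
dequeue → 14; now {}
insert 11 → {11}
insert 43 → {43, 11}
dequeue → 43; now {11}
dequeue → 11; now {}
insert 38 → {38}
dequeue → 38; now {}
insert 45 → {45}
dequeue → 45; now {}
insert 28 → {28}
insert 17 → {28, 17}
insert 18 → {28, 18, 17}
insert 22 → {28, 22, 18, 17}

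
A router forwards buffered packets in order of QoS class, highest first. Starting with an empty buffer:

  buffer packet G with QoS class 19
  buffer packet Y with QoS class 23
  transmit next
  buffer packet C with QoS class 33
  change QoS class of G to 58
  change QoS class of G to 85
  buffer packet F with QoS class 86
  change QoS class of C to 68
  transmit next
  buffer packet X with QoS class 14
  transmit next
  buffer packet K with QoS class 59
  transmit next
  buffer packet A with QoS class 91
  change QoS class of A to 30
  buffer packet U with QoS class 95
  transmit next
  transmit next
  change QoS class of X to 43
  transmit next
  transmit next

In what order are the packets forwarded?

Y → F → G → C → U → K → X → A

add G (QoS class 19) → {G:19}
add Y (QoS class 23) → {Y:23, G:19}
transmit next → Y; now {G:19}
add C (QoS class 33) → {C:33, G:19}
update G to QoS class 58 → {G:58, C:33}
update G to QoS class 85 → {G:85, C:33}
add F (QoS class 86) → {F:86, G:85, C:33}
update C to QoS class 68 → {F:86, G:85, C:68}
transmit next → F; now {G:85, C:68}
add X (QoS class 14) → {G:85, C:68, X:14}
transmit next → G; now {C:68, X:14}
add K (QoS class 59) → {C:68, K:59, X:14}
transmit next → C; now {K:59, X:14}
add A (QoS class 91) → {A:91, K:59, X:14}
update A to QoS class 30 → {K:59, A:30, X:14}
add U (QoS class 95) → {U:95, K:59, A:30, X:14}
transmit next → U; now {K:59, A:30, X:14}
transmit next → K; now {A:30, X:14}
update X to QoS class 43 → {X:43, A:30}
transmit next → X; now {A:30}
transmit next → A; now {}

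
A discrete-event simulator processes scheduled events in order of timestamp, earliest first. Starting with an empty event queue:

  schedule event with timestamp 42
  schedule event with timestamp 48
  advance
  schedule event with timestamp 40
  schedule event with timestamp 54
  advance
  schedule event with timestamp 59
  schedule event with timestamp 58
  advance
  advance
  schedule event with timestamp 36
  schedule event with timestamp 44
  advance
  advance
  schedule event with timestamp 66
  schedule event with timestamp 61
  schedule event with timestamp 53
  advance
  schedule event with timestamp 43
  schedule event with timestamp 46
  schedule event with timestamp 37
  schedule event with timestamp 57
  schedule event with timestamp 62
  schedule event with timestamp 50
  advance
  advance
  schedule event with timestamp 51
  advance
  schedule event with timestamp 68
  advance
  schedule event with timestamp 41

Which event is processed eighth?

37

insert 42 → {42}
insert 48 → {42, 48}
advance → 42; now {48}
insert 40 → {40, 48}
insert 54 → {40, 48, 54}
advance → 40; now {48, 54}
insert 59 → {48, 54, 59}
insert 58 → {48, 54, 58, 59}
advance → 48; now {54, 58, 59}
advance → 54; now {58, 59}
insert 36 → {36, 58, 59}
insert 44 → {36, 44, 58, 59}
advance → 36; now {44, 58, 59}
advance → 44; now {58, 59}
insert 66 → {58, 59, 66}
insert 61 → {58, 59, 61, 66}
insert 53 → {53, 58, 59, 61, 66}
advance → 53; now {58, 59, 61, 66}
insert 43 → {43, 58, 59, 61, 66}
insert 46 → {43, 46, 58, 59, 61, 66}
insert 37 → {37, 43, 46, 58, 59, 61, 66}
insert 57 → {37, 43, 46, 57, 58, 59, 61, 66}
insert 62 → {37, 43, 46, 57, 58, 59, 61, 62, 66}
insert 50 → {37, 43, 46, 50, 57, 58, 59, 61, 62, 66}
advance → 37; now {43, 46, 50, 57, 58, 59, 61, 62, 66}
advance → 43; now {46, 50, 57, 58, 59, 61, 62, 66}
insert 51 → {46, 50, 51, 57, 58, 59, 61, 62, 66}
advance → 46; now {50, 51, 57, 58, 59, 61, 62, 66}
insert 68 → {50, 51, 57, 58, 59, 61, 62, 66, 68}
advance → 50; now {51, 57, 58, 59, 61, 62, 66, 68}
insert 41 → {41, 51, 57, 58, 59, 61, 62, 66, 68}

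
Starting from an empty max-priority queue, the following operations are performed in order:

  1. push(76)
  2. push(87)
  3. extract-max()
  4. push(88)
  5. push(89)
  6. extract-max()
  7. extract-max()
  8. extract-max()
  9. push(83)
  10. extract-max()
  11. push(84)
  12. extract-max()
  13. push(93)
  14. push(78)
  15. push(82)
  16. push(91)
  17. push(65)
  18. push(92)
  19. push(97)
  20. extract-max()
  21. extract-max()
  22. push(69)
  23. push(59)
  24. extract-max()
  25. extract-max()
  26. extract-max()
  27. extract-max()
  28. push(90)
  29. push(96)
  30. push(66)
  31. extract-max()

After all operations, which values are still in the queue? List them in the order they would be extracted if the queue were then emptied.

[90, 69, 66, 65, 59]

insert 76 → {76}
insert 87 → {87, 76}
extract-max → 87; now {76}
insert 88 → {88, 76}
insert 89 → {89, 88, 76}
extract-max → 89; now {88, 76}
extract-max → 88; now {76}
extract-max → 76; now {}
insert 83 → {83}
extract-max → 83; now {}
insert 84 → {84}
extract-max → 84; now {}
insert 93 → {93}
insert 78 → {93, 78}
insert 82 → {93, 82, 78}
insert 91 → {93, 91, 82, 78}
insert 65 → {93, 91, 82, 78, 65}
insert 92 → {93, 92, 91, 82, 78, 65}
insert 97 → {97, 93, 92, 91, 82, 78, 65}
extract-max → 97; now {93, 92, 91, 82, 78, 65}
extract-max → 93; now {92, 91, 82, 78, 65}
insert 69 → {92, 91, 82, 78, 69, 65}
insert 59 → {92, 91, 82, 78, 69, 65, 59}
extract-max → 92; now {91, 82, 78, 69, 65, 59}
extract-max → 91; now {82, 78, 69, 65, 59}
extract-max → 82; now {78, 69, 65, 59}
extract-max → 78; now {69, 65, 59}
insert 90 → {90, 69, 65, 59}
insert 96 → {96, 90, 69, 65, 59}
insert 66 → {96, 90, 69, 66, 65, 59}
extract-max → 96; now {90, 69, 66, 65, 59}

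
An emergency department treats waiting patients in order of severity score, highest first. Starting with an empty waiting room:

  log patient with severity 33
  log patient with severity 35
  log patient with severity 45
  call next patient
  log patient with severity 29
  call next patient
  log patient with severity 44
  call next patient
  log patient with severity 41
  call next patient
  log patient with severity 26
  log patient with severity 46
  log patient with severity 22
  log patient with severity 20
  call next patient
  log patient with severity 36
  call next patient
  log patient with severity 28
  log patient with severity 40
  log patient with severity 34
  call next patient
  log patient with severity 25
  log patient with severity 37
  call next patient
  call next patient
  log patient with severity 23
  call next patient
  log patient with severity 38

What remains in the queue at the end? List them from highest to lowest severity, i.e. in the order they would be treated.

38, 29, 28, 26, 25, 23, 22, 20

insert 33 → {33}
insert 35 → {35, 33}
insert 45 → {45, 35, 33}
call next patient → 45; now {35, 33}
insert 29 → {35, 33, 29}
call next patient → 35; now {33, 29}
insert 44 → {44, 33, 29}
call next patient → 44; now {33, 29}
insert 41 → {41, 33, 29}
call next patient → 41; now {33, 29}
insert 26 → {33, 29, 26}
insert 46 → {46, 33, 29, 26}
insert 22 → {46, 33, 29, 26, 22}
insert 20 → {46, 33, 29, 26, 22, 20}
call next patient → 46; now {33, 29, 26, 22, 20}
insert 36 → {36, 33, 29, 26, 22, 20}
call next patient → 36; now {33, 29, 26, 22, 20}
insert 28 → {33, 29, 28, 26, 22, 20}
insert 40 → {40, 33, 29, 28, 26, 22, 20}
insert 34 → {40, 34, 33, 29, 28, 26, 22, 20}
call next patient → 40; now {34, 33, 29, 28, 26, 22, 20}
insert 25 → {34, 33, 29, 28, 26, 25, 22, 20}
insert 37 → {37, 34, 33, 29, 28, 26, 25, 22, 20}
call next patient → 37; now {34, 33, 29, 28, 26, 25, 22, 20}
call next patient → 34; now {33, 29, 28, 26, 25, 22, 20}
insert 23 → {33, 29, 28, 26, 25, 23, 22, 20}
call next patient → 33; now {29, 28, 26, 25, 23, 22, 20}
insert 38 → {38, 29, 28, 26, 25, 23, 22, 20}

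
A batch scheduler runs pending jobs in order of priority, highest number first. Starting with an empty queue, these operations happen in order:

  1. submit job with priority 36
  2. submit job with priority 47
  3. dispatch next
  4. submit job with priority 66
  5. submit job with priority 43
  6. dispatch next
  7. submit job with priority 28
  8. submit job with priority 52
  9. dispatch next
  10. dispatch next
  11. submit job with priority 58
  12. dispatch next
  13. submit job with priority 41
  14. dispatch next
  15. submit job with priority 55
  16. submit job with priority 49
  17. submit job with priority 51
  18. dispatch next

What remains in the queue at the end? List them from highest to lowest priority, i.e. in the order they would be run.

[51, 49, 36, 28]

insert 36 → {36}
insert 47 → {47, 36}
dispatch next → 47; now {36}
insert 66 → {66, 36}
insert 43 → {66, 43, 36}
dispatch next → 66; now {43, 36}
insert 28 → {43, 36, 28}
insert 52 → {52, 43, 36, 28}
dispatch next → 52; now {43, 36, 28}
dispatch next → 43; now {36, 28}
insert 58 → {58, 36, 28}
dispatch next → 58; now {36, 28}
insert 41 → {41, 36, 28}
dispatch next → 41; now {36, 28}
insert 55 → {55, 36, 28}
insert 49 → {55, 49, 36, 28}
insert 51 → {55, 51, 49, 36, 28}
dispatch next → 55; now {51, 49, 36, 28}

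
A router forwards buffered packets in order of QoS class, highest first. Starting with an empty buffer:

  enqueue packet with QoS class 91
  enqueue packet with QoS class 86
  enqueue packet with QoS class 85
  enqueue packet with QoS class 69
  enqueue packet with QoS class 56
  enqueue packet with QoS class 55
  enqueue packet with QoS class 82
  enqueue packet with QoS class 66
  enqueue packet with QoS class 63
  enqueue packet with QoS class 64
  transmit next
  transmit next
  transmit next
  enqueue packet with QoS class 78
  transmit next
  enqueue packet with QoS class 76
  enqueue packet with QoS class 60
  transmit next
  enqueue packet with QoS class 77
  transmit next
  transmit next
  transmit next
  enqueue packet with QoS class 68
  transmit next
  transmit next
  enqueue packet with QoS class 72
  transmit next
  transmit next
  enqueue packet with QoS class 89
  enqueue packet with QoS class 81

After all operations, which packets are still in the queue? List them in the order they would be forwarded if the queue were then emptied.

insert 91 → {91}
insert 86 → {91, 86}
insert 85 → {91, 86, 85}
insert 69 → {91, 86, 85, 69}
insert 56 → {91, 86, 85, 69, 56}
insert 55 → {91, 86, 85, 69, 56, 55}
insert 82 → {91, 86, 85, 82, 69, 56, 55}
insert 66 → {91, 86, 85, 82, 69, 66, 56, 55}
insert 63 → {91, 86, 85, 82, 69, 66, 63, 56, 55}
insert 64 → {91, 86, 85, 82, 69, 66, 64, 63, 56, 55}
transmit next → 91; now {86, 85, 82, 69, 66, 64, 63, 56, 55}
transmit next → 86; now {85, 82, 69, 66, 64, 63, 56, 55}
transmit next → 85; now {82, 69, 66, 64, 63, 56, 55}
insert 78 → {82, 78, 69, 66, 64, 63, 56, 55}
transmit next → 82; now {78, 69, 66, 64, 63, 56, 55}
insert 76 → {78, 76, 69, 66, 64, 63, 56, 55}
insert 60 → {78, 76, 69, 66, 64, 63, 60, 56, 55}
transmit next → 78; now {76, 69, 66, 64, 63, 60, 56, 55}
insert 77 → {77, 76, 69, 66, 64, 63, 60, 56, 55}
transmit next → 77; now {76, 69, 66, 64, 63, 60, 56, 55}
transmit next → 76; now {69, 66, 64, 63, 60, 56, 55}
transmit next → 69; now {66, 64, 63, 60, 56, 55}
insert 68 → {68, 66, 64, 63, 60, 56, 55}
transmit next → 68; now {66, 64, 63, 60, 56, 55}
transmit next → 66; now {64, 63, 60, 56, 55}
insert 72 → {72, 64, 63, 60, 56, 55}
transmit next → 72; now {64, 63, 60, 56, 55}
transmit next → 64; now {63, 60, 56, 55}
insert 89 → {89, 63, 60, 56, 55}
insert 81 → {89, 81, 63, 60, 56, 55}

[89, 81, 63, 60, 56, 55]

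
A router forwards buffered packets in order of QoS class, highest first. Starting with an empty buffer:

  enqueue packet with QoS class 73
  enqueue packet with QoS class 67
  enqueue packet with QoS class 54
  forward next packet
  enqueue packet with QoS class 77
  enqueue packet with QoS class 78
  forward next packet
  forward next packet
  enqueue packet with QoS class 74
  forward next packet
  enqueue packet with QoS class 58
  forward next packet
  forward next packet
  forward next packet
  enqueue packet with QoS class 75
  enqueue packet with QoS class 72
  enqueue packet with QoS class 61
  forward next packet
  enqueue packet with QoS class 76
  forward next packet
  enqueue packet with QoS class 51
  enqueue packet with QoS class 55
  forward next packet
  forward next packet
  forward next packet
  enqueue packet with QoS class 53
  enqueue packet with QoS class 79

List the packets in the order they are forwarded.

73, 78, 77, 74, 67, 58, 54, 75, 76, 72, 61, 55

insert 73 → {73}
insert 67 → {73, 67}
insert 54 → {73, 67, 54}
forward next packet → 73; now {67, 54}
insert 77 → {77, 67, 54}
insert 78 → {78, 77, 67, 54}
forward next packet → 78; now {77, 67, 54}
forward next packet → 77; now {67, 54}
insert 74 → {74, 67, 54}
forward next packet → 74; now {67, 54}
insert 58 → {67, 58, 54}
forward next packet → 67; now {58, 54}
forward next packet → 58; now {54}
forward next packet → 54; now {}
insert 75 → {75}
insert 72 → {75, 72}
insert 61 → {75, 72, 61}
forward next packet → 75; now {72, 61}
insert 76 → {76, 72, 61}
forward next packet → 76; now {72, 61}
insert 51 → {72, 61, 51}
insert 55 → {72, 61, 55, 51}
forward next packet → 72; now {61, 55, 51}
forward next packet → 61; now {55, 51}
forward next packet → 55; now {51}
insert 53 → {53, 51}
insert 79 → {79, 53, 51}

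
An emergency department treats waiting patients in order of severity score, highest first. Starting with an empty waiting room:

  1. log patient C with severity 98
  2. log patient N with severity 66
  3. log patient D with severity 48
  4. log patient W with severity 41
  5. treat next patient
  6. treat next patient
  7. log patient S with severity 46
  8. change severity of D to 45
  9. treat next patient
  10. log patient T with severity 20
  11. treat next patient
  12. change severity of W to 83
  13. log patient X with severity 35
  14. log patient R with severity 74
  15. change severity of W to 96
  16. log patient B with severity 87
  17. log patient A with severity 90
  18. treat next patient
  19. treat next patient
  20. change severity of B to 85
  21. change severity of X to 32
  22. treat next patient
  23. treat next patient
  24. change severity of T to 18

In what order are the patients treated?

[C, N, S, D, W, A, B, R]

add C (severity 98) → {C:98}
add N (severity 66) → {C:98, N:66}
add D (severity 48) → {C:98, N:66, D:48}
add W (severity 41) → {C:98, N:66, D:48, W:41}
treat next patient → C; now {N:66, D:48, W:41}
treat next patient → N; now {D:48, W:41}
add S (severity 46) → {D:48, S:46, W:41}
update D to severity 45 → {S:46, D:45, W:41}
treat next patient → S; now {D:45, W:41}
add T (severity 20) → {D:45, W:41, T:20}
treat next patient → D; now {W:41, T:20}
update W to severity 83 → {W:83, T:20}
add X (severity 35) → {W:83, X:35, T:20}
add R (severity 74) → {W:83, R:74, X:35, T:20}
update W to severity 96 → {W:96, R:74, X:35, T:20}
add B (severity 87) → {W:96, B:87, R:74, X:35, T:20}
add A (severity 90) → {W:96, A:90, B:87, R:74, X:35, T:20}
treat next patient → W; now {A:90, B:87, R:74, X:35, T:20}
treat next patient → A; now {B:87, R:74, X:35, T:20}
update B to severity 85 → {B:85, R:74, X:35, T:20}
update X to severity 32 → {B:85, R:74, X:32, T:20}
treat next patient → B; now {R:74, X:32, T:20}
treat next patient → R; now {X:32, T:20}
update T to severity 18 → {X:32, T:18}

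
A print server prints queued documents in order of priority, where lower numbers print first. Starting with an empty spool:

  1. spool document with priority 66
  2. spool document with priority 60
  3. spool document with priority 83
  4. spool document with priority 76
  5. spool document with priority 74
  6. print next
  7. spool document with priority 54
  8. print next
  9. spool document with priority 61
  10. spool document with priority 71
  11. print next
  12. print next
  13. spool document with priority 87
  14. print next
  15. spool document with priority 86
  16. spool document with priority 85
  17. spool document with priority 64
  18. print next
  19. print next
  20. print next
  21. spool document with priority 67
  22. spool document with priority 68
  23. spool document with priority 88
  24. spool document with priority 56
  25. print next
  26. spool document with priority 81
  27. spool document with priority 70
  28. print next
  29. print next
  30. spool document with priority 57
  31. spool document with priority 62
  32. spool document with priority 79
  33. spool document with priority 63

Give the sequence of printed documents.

insert 66 → {66}
insert 60 → {60, 66}
insert 83 → {60, 66, 83}
insert 76 → {60, 66, 76, 83}
insert 74 → {60, 66, 74, 76, 83}
print next → 60; now {66, 74, 76, 83}
insert 54 → {54, 66, 74, 76, 83}
print next → 54; now {66, 74, 76, 83}
insert 61 → {61, 66, 74, 76, 83}
insert 71 → {61, 66, 71, 74, 76, 83}
print next → 61; now {66, 71, 74, 76, 83}
print next → 66; now {71, 74, 76, 83}
insert 87 → {71, 74, 76, 83, 87}
print next → 71; now {74, 76, 83, 87}
insert 86 → {74, 76, 83, 86, 87}
insert 85 → {74, 76, 83, 85, 86, 87}
insert 64 → {64, 74, 76, 83, 85, 86, 87}
print next → 64; now {74, 76, 83, 85, 86, 87}
print next → 74; now {76, 83, 85, 86, 87}
print next → 76; now {83, 85, 86, 87}
insert 67 → {67, 83, 85, 86, 87}
insert 68 → {67, 68, 83, 85, 86, 87}
insert 88 → {67, 68, 83, 85, 86, 87, 88}
insert 56 → {56, 67, 68, 83, 85, 86, 87, 88}
print next → 56; now {67, 68, 83, 85, 86, 87, 88}
insert 81 → {67, 68, 81, 83, 85, 86, 87, 88}
insert 70 → {67, 68, 70, 81, 83, 85, 86, 87, 88}
print next → 67; now {68, 70, 81, 83, 85, 86, 87, 88}
print next → 68; now {70, 81, 83, 85, 86, 87, 88}
insert 57 → {57, 70, 81, 83, 85, 86, 87, 88}
insert 62 → {57, 62, 70, 81, 83, 85, 86, 87, 88}
insert 79 → {57, 62, 70, 79, 81, 83, 85, 86, 87, 88}
insert 63 → {57, 62, 63, 70, 79, 81, 83, 85, 86, 87, 88}

60, 54, 61, 66, 71, 64, 74, 76, 56, 67, 68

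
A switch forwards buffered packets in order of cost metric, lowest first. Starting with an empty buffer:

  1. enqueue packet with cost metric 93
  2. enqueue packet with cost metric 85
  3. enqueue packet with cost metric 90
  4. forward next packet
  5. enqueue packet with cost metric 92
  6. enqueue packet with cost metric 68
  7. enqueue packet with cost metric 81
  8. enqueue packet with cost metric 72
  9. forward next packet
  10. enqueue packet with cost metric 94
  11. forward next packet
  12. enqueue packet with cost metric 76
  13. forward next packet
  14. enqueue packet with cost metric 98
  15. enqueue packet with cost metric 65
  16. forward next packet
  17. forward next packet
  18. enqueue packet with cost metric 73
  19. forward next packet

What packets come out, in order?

insert 93 → {93}
insert 85 → {85, 93}
insert 90 → {85, 90, 93}
forward next packet → 85; now {90, 93}
insert 92 → {90, 92, 93}
insert 68 → {68, 90, 92, 93}
insert 81 → {68, 81, 90, 92, 93}
insert 72 → {68, 72, 81, 90, 92, 93}
forward next packet → 68; now {72, 81, 90, 92, 93}
insert 94 → {72, 81, 90, 92, 93, 94}
forward next packet → 72; now {81, 90, 92, 93, 94}
insert 76 → {76, 81, 90, 92, 93, 94}
forward next packet → 76; now {81, 90, 92, 93, 94}
insert 98 → {81, 90, 92, 93, 94, 98}
insert 65 → {65, 81, 90, 92, 93, 94, 98}
forward next packet → 65; now {81, 90, 92, 93, 94, 98}
forward next packet → 81; now {90, 92, 93, 94, 98}
insert 73 → {73, 90, 92, 93, 94, 98}
forward next packet → 73; now {90, 92, 93, 94, 98}

[85, 68, 72, 76, 65, 81, 73]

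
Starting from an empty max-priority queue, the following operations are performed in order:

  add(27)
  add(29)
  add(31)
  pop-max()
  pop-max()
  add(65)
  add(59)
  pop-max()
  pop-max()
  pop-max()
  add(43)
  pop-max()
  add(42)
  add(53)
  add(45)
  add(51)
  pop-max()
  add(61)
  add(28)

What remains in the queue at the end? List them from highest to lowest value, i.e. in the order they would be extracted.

insert 27 → {27}
insert 29 → {29, 27}
insert 31 → {31, 29, 27}
pop-max → 31; now {29, 27}
pop-max → 29; now {27}
insert 65 → {65, 27}
insert 59 → {65, 59, 27}
pop-max → 65; now {59, 27}
pop-max → 59; now {27}
pop-max → 27; now {}
insert 43 → {43}
pop-max → 43; now {}
insert 42 → {42}
insert 53 → {53, 42}
insert 45 → {53, 45, 42}
insert 51 → {53, 51, 45, 42}
pop-max → 53; now {51, 45, 42}
insert 61 → {61, 51, 45, 42}
insert 28 → {61, 51, 45, 42, 28}

61, 51, 45, 42, 28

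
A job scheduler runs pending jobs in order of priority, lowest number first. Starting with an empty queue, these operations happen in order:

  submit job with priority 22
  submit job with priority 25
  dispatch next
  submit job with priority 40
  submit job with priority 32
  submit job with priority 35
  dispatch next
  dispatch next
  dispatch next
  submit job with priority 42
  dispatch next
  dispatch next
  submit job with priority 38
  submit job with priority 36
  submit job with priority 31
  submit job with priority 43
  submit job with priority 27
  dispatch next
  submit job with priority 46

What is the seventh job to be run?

27

insert 22 → {22}
insert 25 → {22, 25}
dispatch next → 22; now {25}
insert 40 → {25, 40}
insert 32 → {25, 32, 40}
insert 35 → {25, 32, 35, 40}
dispatch next → 25; now {32, 35, 40}
dispatch next → 32; now {35, 40}
dispatch next → 35; now {40}
insert 42 → {40, 42}
dispatch next → 40; now {42}
dispatch next → 42; now {}
insert 38 → {38}
insert 36 → {36, 38}
insert 31 → {31, 36, 38}
insert 43 → {31, 36, 38, 43}
insert 27 → {27, 31, 36, 38, 43}
dispatch next → 27; now {31, 36, 38, 43}
insert 46 → {31, 36, 38, 43, 46}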